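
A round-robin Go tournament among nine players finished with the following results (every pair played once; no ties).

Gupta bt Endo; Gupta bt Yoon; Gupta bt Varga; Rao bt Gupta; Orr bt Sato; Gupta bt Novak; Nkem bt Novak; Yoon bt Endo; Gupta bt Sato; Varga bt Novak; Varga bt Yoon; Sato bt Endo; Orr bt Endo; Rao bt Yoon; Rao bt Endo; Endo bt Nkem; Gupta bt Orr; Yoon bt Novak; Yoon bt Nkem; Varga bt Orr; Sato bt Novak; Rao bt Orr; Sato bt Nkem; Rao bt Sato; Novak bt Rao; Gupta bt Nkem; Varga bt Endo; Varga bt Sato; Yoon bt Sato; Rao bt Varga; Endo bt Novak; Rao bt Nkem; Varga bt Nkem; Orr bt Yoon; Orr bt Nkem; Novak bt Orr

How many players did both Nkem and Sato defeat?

1

Nkem beat: Novak.
Sato beat: Nkem, Novak, Endo.
Both beat: Novak — 1.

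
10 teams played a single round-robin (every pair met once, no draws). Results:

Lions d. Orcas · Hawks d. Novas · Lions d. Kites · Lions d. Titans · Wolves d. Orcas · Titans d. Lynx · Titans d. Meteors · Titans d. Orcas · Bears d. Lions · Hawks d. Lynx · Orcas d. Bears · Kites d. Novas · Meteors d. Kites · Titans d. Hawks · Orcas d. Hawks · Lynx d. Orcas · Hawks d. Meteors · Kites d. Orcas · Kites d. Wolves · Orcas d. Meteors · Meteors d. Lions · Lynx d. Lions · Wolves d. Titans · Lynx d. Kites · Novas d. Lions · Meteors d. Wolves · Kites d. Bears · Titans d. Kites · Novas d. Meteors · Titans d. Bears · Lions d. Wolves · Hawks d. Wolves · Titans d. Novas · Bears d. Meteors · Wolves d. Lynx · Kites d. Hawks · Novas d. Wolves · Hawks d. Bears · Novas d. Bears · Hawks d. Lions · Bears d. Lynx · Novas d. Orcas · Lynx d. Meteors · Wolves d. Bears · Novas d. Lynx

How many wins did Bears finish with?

3

Bears' results: beat Lynx, Lions, Meteors; lost to Kites, Orcas, Wolves, Hawks, Titans, Novas.
That is 3 wins.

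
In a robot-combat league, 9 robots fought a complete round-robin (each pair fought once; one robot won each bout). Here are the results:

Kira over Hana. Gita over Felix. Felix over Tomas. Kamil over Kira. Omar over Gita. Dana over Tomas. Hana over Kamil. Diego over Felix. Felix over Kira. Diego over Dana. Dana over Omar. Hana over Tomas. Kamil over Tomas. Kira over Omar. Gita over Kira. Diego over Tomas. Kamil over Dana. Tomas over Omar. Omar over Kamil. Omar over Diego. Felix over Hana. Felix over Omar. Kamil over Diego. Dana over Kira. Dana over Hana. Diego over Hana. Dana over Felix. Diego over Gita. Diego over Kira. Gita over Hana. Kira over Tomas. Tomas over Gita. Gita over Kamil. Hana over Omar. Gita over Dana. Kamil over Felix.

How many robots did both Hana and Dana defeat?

2

Hana beat: Omar, Kamil, Tomas.
Dana beat: Felix, Omar, Hana, Tomas, Kira.
Both beat: Omar, Tomas — 2.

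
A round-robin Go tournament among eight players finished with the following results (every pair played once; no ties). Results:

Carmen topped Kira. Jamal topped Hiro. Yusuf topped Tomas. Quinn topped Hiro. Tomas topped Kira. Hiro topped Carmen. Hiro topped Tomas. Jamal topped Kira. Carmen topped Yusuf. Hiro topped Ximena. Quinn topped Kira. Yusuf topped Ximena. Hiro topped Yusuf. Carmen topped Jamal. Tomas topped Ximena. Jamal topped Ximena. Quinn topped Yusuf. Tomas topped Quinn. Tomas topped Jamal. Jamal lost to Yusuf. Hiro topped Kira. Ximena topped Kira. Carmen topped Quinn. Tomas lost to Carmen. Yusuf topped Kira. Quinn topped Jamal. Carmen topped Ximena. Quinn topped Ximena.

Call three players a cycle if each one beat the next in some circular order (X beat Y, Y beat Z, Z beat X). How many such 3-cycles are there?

Win totals: Kira 0, Carmen 6, Jamal 3, Hiro 5, Quinn 5, Yusuf 4, Tomas 4, Ximena 1.
A player with w wins dominates both others in C(w,2) triples; summing gives 0 + 15 + 3 + 10 + 10 + 6 + 6 + 0 = 50 transitive triples.
Total triples C(8,3) = 56, so cyclic triples = 56 − 50 = 6.

6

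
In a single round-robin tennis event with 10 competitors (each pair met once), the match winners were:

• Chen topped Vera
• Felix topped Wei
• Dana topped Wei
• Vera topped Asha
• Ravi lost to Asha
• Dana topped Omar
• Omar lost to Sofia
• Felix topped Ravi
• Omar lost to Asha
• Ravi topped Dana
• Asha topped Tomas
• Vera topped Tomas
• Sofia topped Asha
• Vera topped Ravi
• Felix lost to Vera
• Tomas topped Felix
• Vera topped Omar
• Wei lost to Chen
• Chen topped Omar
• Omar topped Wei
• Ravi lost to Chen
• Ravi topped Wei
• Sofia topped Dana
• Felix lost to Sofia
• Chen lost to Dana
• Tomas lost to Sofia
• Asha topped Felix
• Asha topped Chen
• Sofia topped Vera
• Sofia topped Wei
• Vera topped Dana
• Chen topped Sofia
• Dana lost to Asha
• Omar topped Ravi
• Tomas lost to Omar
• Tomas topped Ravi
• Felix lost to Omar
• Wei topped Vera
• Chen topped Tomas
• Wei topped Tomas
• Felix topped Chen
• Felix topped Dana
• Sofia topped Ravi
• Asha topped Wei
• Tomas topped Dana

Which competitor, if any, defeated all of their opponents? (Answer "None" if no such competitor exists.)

None

Highest win total is Sofia with 8 (out of 9 possible).
Sofia lost to Chen, so no competitor went undefeated.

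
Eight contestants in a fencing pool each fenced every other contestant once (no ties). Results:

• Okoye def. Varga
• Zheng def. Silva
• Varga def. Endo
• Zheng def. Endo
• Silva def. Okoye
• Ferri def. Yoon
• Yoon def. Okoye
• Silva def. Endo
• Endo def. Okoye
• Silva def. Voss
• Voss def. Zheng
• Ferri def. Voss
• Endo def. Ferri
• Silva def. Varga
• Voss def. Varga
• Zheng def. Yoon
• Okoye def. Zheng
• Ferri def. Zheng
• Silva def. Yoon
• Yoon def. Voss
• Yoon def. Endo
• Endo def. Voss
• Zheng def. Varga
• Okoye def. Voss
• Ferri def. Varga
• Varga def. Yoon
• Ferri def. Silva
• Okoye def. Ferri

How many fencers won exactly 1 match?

0

Win totals: Zheng 4, Voss 2, Okoye 4, Yoon 3, Endo 3, Varga 2, Silva 5, Ferri 5.
No fencer has exactly 1 wins.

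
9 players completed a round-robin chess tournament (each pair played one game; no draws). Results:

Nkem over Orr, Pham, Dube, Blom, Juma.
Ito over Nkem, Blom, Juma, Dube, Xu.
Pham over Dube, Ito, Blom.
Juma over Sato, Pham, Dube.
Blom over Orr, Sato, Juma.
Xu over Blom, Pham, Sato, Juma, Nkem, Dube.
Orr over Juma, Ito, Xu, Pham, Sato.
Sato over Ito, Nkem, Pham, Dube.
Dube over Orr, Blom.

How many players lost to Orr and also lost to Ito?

Orr beat: Ito, Juma, Pham, Sato, Xu.
Ito beat: Dube, Nkem, Juma, Xu, Blom.
Both beat: Juma, Xu — 2.

2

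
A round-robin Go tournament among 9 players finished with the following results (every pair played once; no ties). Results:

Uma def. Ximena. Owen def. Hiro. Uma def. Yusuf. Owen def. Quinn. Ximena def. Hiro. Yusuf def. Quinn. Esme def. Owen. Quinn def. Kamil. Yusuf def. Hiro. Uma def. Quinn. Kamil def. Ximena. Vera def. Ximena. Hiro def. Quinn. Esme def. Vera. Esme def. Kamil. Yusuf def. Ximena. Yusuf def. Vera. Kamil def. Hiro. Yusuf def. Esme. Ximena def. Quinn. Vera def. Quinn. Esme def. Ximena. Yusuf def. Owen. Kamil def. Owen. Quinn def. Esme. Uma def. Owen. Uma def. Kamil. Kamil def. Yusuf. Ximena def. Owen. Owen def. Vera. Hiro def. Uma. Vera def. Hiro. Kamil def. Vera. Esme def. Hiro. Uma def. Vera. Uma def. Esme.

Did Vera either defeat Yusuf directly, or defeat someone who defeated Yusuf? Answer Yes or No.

Vera did not beat Yusuf directly.
Vera beat Quinn, Ximena, Hiro, but each of them lost to Yusuf. No two-step path.

No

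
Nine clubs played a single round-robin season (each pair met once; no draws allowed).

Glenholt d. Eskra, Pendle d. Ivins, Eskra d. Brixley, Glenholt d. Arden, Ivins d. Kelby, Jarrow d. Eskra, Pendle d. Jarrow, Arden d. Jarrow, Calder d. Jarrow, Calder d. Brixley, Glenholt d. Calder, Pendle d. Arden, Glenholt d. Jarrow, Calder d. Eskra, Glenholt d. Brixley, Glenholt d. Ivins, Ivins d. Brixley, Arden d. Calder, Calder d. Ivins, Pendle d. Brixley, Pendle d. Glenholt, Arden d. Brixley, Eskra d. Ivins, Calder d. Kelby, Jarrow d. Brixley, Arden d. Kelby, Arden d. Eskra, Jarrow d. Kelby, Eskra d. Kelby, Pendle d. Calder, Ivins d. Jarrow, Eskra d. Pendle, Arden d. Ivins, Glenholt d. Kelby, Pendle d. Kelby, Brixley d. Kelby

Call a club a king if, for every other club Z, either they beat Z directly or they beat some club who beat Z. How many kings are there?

3

Eskra reaches everyone (king).
Arden cannot reach Glenholt in two steps.
Kelby cannot reach Eskra, Arden, Calder, Jarrow, Glenholt, Pendle, Ivins, Brixley in two steps.
Calder cannot reach Arden, Glenholt in two steps.
Jarrow cannot reach Arden, Calder, Glenholt in two steps.
Glenholt reaches everyone (king).
Pendle reaches everyone (king).
Ivins cannot reach Arden, Calder, Glenholt, Pendle in two steps.
Brixley cannot reach Eskra, Arden, Calder, Jarrow, Glenholt, Pendle, Ivins in two steps.
Kings: Eskra, Glenholt, Pendle — 3.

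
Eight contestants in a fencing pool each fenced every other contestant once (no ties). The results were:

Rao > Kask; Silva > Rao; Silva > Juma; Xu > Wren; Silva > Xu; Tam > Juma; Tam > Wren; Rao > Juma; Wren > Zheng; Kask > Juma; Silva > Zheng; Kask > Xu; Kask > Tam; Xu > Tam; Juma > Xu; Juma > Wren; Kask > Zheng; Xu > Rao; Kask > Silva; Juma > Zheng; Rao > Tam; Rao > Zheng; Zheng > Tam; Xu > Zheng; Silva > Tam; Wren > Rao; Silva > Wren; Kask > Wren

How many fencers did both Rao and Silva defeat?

3

Rao beat: Zheng, Juma, Kask, Tam.
Silva beat: Rao, Zheng, Wren, Juma, Tam, Xu.
Both beat: Zheng, Juma, Tam — 3.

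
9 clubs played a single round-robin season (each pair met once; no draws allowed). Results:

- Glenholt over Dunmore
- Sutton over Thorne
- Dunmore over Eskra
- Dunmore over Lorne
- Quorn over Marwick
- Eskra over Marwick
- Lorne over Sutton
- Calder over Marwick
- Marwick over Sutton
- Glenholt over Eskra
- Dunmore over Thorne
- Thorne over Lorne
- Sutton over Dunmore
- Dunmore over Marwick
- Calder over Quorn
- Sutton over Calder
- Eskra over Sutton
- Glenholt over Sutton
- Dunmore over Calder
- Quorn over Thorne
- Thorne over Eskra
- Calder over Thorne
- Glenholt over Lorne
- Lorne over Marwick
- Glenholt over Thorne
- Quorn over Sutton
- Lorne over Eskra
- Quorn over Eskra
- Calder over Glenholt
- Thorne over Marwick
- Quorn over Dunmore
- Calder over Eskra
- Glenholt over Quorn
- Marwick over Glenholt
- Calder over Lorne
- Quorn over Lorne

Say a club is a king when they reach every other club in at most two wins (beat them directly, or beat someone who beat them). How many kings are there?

6

Calder reaches everyone (king).
Lorne cannot reach Quorn in two steps.
Sutton reaches everyone (king).
Glenholt reaches everyone (king).
Thorne cannot reach Calder, Quorn, Dunmore in two steps.
Quorn reaches everyone (king).
Eskra cannot reach Lorne, Quorn in two steps.
Marwick reaches everyone (king).
Dunmore reaches everyone (king).
Kings: Calder, Sutton, Glenholt, Quorn, Marwick, Dunmore — 6.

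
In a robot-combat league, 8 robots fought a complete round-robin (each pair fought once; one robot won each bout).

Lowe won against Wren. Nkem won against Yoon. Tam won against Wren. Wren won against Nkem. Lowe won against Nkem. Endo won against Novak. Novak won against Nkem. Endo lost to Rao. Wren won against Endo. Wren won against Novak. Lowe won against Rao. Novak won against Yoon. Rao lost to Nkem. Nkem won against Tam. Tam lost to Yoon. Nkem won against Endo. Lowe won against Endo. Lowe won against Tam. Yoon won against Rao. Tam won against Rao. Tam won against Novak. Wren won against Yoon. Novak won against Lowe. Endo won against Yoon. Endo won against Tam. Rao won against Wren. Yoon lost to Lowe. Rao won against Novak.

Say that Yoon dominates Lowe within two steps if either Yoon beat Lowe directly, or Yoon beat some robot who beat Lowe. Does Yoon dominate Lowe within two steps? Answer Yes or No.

No

Yoon did not beat Lowe directly.
Yoon beat Rao, Tam, but each of them lost to Lowe. No two-step path.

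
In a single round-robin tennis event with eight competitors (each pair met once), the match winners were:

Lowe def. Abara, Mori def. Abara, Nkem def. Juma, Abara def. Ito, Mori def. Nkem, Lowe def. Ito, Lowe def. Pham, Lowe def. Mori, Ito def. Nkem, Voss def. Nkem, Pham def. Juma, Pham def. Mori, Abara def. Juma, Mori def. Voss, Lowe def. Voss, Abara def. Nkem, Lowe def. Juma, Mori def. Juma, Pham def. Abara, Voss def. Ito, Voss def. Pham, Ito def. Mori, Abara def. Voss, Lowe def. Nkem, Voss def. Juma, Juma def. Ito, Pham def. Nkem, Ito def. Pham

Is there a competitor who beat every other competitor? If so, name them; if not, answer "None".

Lowe has 7 wins out of 7 opponents — a perfect record.

Lowe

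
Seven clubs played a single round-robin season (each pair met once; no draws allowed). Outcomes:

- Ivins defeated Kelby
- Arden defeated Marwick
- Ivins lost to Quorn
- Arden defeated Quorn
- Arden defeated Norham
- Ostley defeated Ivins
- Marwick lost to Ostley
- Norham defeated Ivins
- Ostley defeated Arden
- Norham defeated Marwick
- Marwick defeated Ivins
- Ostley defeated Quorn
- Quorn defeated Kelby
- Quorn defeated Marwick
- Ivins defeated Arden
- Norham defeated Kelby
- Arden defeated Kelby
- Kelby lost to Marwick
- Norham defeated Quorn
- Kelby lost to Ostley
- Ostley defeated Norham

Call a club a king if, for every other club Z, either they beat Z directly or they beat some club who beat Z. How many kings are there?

1

Ivins cannot reach Ostley in two steps.
Quorn cannot reach Norham, Ostley in two steps.
Norham cannot reach Ostley in two steps.
Kelby cannot reach Ivins, Quorn, Norham, Arden, Ostley, Marwick in two steps.
Arden cannot reach Ostley in two steps.
Ostley reaches everyone (king).
Marwick cannot reach Quorn, Norham, Ostley in two steps.
Kings: Ostley — 1.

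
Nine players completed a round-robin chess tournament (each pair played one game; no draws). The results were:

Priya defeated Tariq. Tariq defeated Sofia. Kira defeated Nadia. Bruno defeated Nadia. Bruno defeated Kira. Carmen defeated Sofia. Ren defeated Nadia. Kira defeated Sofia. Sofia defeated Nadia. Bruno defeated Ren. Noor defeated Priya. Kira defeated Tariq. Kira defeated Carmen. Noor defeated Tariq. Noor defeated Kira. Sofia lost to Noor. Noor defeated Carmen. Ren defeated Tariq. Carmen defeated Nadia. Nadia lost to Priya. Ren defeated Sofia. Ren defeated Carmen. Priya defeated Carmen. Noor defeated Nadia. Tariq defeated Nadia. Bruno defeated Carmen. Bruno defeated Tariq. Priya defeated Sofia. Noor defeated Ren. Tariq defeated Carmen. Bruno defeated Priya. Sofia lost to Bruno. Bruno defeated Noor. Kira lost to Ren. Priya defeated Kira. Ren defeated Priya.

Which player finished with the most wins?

Bruno

Win totals: Nadia 0, Ren 6, Tariq 3, Noor 7, Priya 5, Sofia 1, Bruno 8, Carmen 2, Kira 4.
Bruno leads with 8 wins (next highest: 7).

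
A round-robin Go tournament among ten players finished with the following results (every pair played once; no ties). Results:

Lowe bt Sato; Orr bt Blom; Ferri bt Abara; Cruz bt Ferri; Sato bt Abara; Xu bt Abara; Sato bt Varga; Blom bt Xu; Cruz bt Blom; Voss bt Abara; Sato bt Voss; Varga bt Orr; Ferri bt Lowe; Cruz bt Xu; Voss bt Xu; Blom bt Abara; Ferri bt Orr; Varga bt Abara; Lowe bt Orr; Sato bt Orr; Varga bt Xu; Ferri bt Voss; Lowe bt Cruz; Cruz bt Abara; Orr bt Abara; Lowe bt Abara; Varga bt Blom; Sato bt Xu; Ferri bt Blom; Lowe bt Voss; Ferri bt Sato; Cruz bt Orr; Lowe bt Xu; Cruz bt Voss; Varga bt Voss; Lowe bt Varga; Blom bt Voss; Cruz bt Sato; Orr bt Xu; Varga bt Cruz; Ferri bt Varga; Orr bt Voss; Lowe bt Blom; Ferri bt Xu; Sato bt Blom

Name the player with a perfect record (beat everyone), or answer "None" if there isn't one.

None

Highest win total is Lowe with 8 (out of 9 possible).
Lowe lost to Ferri, so no player went undefeated.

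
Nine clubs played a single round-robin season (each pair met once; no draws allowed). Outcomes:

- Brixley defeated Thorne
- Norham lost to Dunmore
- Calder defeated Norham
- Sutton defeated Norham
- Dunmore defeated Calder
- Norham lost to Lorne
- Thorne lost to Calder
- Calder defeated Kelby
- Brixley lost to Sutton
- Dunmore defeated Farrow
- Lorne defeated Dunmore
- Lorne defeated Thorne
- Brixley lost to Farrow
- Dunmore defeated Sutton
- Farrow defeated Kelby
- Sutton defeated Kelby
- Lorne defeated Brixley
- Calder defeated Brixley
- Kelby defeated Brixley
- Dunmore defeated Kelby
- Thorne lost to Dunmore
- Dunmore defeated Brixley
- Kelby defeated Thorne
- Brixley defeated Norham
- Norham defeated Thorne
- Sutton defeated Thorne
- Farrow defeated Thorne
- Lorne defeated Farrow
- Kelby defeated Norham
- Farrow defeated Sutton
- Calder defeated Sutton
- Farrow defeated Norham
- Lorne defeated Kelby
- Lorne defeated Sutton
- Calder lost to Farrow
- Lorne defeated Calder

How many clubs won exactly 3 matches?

1

Win totals: Kelby 3, Farrow 6, Lorne 8, Sutton 4, Thorne 0, Norham 1, Brixley 2, Dunmore 7, Calder 5.
Exactly 3: Kelby — 1 club.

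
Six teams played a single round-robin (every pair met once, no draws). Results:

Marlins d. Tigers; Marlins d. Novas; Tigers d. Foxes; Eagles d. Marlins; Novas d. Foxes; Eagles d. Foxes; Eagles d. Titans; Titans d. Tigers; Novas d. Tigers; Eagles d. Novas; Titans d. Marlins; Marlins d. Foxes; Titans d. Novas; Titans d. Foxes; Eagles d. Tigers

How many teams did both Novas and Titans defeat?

Novas beat: Foxes, Tigers.
Titans beat: Foxes, Tigers, Marlins, Novas.
Both beat: Foxes, Tigers — 2.

2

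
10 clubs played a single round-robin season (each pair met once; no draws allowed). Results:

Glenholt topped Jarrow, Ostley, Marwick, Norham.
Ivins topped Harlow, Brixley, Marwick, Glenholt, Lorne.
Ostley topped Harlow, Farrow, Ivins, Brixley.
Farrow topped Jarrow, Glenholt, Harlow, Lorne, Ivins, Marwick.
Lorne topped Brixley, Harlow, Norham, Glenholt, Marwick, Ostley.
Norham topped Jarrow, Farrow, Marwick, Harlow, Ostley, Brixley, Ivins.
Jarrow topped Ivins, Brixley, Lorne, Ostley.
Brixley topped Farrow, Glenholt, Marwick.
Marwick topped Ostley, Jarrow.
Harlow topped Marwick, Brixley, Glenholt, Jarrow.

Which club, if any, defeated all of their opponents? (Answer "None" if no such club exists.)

None

Highest win total is Norham with 7 (out of 9 possible).
Norham lost to Glenholt, Lorne, so no club went undefeated.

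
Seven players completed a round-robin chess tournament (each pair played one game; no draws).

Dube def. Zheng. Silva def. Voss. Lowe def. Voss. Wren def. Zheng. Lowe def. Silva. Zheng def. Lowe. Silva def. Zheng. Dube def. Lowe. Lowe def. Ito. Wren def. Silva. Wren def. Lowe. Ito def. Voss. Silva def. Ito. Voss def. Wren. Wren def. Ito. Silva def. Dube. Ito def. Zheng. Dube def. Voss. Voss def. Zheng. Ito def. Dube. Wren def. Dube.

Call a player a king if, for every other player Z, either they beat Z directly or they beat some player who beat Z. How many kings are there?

Dube reaches everyone (king).
Lowe reaches everyone (king).
Voss reaches everyone (king).
Wren reaches everyone (king).
Ito cannot reach Silva in two steps.
Zheng cannot reach Dube, Wren in two steps.
Silva reaches everyone (king).
Kings: Dube, Lowe, Voss, Wren, Silva — 5.

5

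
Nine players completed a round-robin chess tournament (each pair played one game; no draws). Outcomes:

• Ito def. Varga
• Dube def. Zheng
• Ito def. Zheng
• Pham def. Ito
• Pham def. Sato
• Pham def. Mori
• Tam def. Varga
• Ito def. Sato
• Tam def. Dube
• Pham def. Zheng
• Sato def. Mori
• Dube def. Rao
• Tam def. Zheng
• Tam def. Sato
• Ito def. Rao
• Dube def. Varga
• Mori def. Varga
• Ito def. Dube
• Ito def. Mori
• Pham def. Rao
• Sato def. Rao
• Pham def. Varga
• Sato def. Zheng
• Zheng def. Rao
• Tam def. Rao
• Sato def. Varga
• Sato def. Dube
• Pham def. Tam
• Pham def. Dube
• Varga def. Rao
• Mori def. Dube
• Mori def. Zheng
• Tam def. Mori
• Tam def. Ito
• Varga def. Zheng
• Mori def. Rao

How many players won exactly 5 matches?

Win totals: Pham 8, Tam 7, Zheng 1, Varga 2, Rao 0, Mori 4, Dube 3, Ito 6, Sato 5.
Exactly 5: Sato — 1 player.

1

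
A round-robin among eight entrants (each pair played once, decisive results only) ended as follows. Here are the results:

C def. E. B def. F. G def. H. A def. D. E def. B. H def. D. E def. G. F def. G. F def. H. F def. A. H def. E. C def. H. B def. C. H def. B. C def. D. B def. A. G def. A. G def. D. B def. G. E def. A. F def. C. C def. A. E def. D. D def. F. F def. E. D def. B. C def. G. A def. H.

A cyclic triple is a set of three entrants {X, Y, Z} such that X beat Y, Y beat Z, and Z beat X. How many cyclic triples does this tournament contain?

Win totals: A 2, B 4, C 5, D 2, E 4, F 5, G 3, H 3.
An entrant with w wins dominates both others in C(w,2) triples; summing gives 1 + 6 + 10 + 1 + 6 + 10 + 3 + 3 = 40 transitive triples.
Total triples C(8,3) = 56, so cyclic triples = 56 − 40 = 16.

16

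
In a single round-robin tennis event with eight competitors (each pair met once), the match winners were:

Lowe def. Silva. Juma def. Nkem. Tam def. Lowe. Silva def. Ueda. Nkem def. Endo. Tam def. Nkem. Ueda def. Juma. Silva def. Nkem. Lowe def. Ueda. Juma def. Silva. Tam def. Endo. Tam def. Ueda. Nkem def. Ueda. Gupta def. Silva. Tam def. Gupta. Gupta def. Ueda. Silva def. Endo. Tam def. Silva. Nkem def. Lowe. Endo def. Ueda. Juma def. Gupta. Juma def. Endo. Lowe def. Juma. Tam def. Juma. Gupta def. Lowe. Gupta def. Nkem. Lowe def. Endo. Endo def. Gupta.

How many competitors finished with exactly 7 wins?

Win totals: Silva 3, Ueda 1, Juma 4, Nkem 3, Lowe 4, Endo 2, Gupta 4, Tam 7.
Exactly 7: Tam — 1 competitor.

1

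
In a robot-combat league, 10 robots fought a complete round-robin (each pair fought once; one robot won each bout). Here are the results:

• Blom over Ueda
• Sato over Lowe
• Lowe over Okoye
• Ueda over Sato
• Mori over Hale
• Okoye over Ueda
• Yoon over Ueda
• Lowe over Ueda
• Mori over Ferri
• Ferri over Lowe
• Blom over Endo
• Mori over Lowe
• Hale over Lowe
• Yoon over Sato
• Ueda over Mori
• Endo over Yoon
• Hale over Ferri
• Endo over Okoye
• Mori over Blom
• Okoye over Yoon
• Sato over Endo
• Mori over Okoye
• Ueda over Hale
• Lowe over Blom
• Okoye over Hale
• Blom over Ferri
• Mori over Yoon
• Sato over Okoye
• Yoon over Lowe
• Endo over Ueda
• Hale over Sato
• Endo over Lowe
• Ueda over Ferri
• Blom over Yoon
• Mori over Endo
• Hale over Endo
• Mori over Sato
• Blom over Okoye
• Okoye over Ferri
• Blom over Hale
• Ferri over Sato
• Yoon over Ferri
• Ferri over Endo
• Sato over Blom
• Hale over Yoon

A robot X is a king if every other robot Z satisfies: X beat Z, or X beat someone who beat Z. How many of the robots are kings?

Ueda reaches everyone (king).
Blom reaches everyone (king).
Sato cannot reach Mori in two steps.
Yoon reaches everyone (king).
Endo reaches everyone (king).
Mori reaches everyone (king).
Lowe reaches everyone (king).
Hale cannot reach Mori in two steps.
Ferri cannot reach Mori, Hale in two steps.
Okoye cannot reach Blom in two steps.
Kings: Ueda, Blom, Yoon, Endo, Mori, Lowe — 6.

6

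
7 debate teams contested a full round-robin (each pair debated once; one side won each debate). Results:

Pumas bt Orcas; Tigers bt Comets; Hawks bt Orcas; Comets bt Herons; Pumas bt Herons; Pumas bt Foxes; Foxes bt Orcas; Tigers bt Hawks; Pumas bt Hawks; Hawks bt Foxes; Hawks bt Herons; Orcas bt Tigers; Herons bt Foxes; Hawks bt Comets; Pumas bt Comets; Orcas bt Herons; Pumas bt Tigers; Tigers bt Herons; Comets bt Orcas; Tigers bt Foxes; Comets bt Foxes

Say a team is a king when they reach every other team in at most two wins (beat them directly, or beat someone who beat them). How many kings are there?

Pumas reaches everyone (king).
Tigers cannot reach Pumas in two steps.
Orcas cannot reach Pumas in two steps.
Foxes cannot reach Pumas, Hawks, Comets in two steps.
Herons cannot reach Pumas, Tigers, Hawks, Comets in two steps.
Hawks cannot reach Pumas in two steps.
Comets cannot reach Pumas, Hawks in two steps.
Kings: Pumas — 1.

1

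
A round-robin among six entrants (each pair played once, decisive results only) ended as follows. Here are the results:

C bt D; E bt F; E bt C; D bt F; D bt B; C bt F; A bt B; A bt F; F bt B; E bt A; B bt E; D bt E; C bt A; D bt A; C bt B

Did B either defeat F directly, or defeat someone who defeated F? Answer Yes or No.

B did not beat F directly.
B beat E. Of those, E beat F.

Yes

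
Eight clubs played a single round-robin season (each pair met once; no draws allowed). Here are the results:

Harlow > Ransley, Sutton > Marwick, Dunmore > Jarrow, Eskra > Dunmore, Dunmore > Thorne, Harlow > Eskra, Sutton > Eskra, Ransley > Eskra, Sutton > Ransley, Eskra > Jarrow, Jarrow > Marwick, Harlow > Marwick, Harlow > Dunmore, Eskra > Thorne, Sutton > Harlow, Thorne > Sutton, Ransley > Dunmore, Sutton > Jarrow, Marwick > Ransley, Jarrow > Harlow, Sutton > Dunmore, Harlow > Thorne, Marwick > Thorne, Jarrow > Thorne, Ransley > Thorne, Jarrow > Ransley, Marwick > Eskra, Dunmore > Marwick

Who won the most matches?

Win totals: Eskra 3, Harlow 5, Thorne 1, Ransley 3, Sutton 6, Jarrow 4, Marwick 3, Dunmore 3.
Sutton leads with 6 wins (next highest: 5).

Sutton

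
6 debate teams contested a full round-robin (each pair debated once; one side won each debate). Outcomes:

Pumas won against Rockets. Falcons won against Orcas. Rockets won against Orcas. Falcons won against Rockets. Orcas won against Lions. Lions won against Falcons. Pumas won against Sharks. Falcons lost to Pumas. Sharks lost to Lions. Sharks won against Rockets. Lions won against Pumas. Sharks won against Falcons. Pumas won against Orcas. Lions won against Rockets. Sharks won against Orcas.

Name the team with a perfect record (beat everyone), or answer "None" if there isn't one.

Highest win total is Pumas with 4 (out of 5 possible).
Pumas lost to Lions, so no team went undefeated.

None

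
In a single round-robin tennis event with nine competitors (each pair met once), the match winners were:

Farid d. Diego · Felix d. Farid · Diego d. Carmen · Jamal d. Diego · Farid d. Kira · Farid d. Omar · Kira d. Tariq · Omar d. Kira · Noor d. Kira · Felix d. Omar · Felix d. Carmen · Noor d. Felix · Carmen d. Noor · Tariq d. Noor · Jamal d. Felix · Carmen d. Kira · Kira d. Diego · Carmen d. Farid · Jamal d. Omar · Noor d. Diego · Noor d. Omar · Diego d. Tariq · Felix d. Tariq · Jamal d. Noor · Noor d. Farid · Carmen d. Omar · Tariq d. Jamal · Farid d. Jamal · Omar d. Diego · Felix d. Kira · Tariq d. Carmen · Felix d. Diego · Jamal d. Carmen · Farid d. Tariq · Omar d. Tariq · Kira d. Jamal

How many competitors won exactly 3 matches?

Win totals: Diego 2, Felix 6, Jamal 5, Tariq 3, Farid 5, Carmen 4, Kira 3, Omar 3, Noor 5.
Exactly 3: Tariq, Kira, Omar — 3 competitors.

3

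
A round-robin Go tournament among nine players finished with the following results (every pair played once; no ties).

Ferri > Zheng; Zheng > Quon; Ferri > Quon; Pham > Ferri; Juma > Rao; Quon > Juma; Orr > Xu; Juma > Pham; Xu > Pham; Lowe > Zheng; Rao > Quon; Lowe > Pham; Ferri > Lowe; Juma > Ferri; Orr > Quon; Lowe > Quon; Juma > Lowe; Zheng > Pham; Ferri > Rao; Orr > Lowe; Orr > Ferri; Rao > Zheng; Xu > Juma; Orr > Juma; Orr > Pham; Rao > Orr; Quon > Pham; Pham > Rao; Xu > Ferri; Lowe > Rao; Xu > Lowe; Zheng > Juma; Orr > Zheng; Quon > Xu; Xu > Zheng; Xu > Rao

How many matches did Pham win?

2

Pham's results: beat Ferri, Rao; lost to Juma, Zheng, Lowe, Quon, Xu, Orr.
That is 2 wins.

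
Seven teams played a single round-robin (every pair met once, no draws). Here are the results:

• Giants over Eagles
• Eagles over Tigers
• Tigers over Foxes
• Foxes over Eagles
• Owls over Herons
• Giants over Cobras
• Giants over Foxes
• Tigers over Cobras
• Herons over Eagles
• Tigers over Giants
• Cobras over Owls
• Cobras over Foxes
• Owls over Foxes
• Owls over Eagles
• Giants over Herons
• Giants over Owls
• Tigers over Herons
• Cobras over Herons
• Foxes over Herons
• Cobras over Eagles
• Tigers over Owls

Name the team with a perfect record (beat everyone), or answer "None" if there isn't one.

Highest win total is Tigers with 5 (out of 6 possible).
Tigers lost to Eagles, so no team went undefeated.

None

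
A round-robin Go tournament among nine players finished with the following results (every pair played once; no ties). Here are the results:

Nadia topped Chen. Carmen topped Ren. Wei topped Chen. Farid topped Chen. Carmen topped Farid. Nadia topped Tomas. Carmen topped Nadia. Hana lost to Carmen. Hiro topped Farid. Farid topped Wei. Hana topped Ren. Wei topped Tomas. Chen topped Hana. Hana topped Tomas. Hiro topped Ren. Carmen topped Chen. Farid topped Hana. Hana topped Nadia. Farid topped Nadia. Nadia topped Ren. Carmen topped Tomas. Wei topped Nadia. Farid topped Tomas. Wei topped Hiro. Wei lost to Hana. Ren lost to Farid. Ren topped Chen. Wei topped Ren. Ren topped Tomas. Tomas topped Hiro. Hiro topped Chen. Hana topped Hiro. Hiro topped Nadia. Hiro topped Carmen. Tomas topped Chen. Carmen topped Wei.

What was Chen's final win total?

Chen's results: beat Hana; lost to Ren, Hiro, Carmen, Farid, Tomas, Wei, Nadia.
That is 1 win.

1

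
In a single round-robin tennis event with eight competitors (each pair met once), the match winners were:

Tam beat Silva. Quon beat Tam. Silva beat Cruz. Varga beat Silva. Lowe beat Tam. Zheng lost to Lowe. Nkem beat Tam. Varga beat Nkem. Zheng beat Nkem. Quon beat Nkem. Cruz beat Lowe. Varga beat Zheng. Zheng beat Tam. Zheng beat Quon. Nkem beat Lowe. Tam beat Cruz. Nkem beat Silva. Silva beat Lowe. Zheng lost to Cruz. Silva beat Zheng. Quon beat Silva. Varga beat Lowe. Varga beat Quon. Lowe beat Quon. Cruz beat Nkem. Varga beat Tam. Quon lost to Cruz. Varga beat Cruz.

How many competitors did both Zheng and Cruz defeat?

2

Zheng beat: Tam, Quon, Nkem.
Cruz beat: Lowe, Quon, Nkem, Zheng.
Both beat: Quon, Nkem — 2.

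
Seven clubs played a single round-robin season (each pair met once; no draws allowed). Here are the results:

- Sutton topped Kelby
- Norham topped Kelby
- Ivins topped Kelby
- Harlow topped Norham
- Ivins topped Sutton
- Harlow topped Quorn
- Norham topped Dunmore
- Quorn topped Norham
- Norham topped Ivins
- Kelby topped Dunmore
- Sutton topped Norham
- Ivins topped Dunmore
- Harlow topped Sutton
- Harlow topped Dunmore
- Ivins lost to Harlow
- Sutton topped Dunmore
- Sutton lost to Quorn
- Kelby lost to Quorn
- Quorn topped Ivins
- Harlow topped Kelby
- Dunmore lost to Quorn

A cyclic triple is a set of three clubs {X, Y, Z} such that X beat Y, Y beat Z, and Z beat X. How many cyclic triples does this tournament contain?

Win totals: Kelby 1, Harlow 6, Norham 3, Sutton 3, Dunmore 0, Ivins 3, Quorn 5.
A club with w wins dominates both others in C(w,2) triples; summing gives 0 + 15 + 3 + 3 + 0 + 3 + 10 = 34 transitive triples.
Total triples C(7,3) = 35, so cyclic triples = 35 − 34 = 1.

1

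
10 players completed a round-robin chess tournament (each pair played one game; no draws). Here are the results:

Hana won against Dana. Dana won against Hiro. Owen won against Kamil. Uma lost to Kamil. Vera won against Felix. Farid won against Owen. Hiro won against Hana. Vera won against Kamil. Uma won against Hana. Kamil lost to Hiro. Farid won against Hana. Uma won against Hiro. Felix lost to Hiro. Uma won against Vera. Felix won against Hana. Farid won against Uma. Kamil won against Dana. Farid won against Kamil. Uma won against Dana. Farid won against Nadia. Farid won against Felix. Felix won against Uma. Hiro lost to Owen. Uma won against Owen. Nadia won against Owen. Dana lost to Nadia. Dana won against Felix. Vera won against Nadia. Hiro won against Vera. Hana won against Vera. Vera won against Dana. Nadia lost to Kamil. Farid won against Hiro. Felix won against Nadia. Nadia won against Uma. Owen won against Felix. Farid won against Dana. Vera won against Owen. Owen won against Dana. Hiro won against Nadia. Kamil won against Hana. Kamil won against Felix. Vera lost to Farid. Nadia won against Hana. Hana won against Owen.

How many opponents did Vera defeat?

Vera's results: beat Owen, Kamil, Nadia, Felix, Dana; lost to Hana, Farid, Uma, Hiro.
That is 5 wins.

5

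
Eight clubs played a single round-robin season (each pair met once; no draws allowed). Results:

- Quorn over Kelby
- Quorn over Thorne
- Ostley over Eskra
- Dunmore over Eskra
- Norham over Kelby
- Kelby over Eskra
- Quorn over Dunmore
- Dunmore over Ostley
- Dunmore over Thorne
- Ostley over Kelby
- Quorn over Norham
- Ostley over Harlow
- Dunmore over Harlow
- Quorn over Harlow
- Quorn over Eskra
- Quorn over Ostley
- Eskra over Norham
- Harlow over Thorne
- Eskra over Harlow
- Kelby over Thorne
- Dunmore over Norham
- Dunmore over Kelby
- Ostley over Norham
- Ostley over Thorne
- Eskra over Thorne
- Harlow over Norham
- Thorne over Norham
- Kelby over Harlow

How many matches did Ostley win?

5

Ostley's results: beat Harlow, Thorne, Kelby, Eskra, Norham; lost to Dunmore, Quorn.
That is 5 wins.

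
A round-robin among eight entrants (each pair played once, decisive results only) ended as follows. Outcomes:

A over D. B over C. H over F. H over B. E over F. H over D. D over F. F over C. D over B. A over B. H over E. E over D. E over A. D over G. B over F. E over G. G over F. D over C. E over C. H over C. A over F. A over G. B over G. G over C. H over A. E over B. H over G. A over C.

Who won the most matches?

Win totals: A 5, B 3, C 0, D 4, E 6, F 1, G 2, H 7.
H leads with 7 wins (next highest: 6).

H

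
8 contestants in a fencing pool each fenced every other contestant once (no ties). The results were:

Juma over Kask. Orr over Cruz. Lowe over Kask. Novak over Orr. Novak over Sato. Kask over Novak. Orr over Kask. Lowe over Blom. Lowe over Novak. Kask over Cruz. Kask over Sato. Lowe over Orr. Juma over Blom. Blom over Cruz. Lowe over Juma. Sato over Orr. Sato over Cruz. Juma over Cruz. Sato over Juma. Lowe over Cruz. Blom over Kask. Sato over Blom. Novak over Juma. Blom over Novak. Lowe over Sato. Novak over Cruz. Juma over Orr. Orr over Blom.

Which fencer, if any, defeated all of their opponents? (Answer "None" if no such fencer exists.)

Lowe has 7 wins out of 7 opponents — a perfect record.

Lowe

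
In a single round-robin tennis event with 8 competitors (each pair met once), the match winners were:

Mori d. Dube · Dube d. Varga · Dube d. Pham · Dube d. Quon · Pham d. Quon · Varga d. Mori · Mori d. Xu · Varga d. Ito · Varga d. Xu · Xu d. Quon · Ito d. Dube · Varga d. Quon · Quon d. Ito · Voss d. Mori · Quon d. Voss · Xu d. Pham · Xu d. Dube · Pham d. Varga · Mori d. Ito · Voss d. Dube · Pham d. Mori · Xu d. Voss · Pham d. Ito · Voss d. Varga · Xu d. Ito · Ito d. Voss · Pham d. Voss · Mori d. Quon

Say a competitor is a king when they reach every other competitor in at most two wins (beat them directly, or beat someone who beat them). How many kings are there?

Xu reaches everyone (king).
Quon cannot reach Xu, Pham in two steps.
Voss reaches everyone (king).
Ito cannot reach Xu in two steps.
Mori reaches everyone (king).
Dube reaches everyone (king).
Pham reaches everyone (king).
Varga reaches everyone (king).
Kings: Xu, Voss, Mori, Dube, Pham, Varga — 6.

6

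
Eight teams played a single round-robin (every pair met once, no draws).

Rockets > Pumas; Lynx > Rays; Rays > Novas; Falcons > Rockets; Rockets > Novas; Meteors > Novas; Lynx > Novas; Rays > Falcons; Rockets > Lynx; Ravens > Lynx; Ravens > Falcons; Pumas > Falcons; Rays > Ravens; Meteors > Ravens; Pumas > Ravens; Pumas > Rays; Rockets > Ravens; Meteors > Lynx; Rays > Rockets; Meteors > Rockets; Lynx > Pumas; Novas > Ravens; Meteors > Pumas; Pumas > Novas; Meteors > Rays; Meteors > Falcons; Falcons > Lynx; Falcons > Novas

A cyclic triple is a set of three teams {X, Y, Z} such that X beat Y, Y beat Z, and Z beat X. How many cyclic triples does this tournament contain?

10

Win totals: Pumas 4, Rays 4, Meteors 7, Novas 1, Lynx 3, Rockets 4, Falcons 3, Ravens 2.
A team with w wins dominates both others in C(w,2) triples; summing gives 6 + 6 + 21 + 0 + 3 + 6 + 3 + 1 = 46 transitive triples.
Total triples C(8,3) = 56, so cyclic triples = 56 − 46 = 10.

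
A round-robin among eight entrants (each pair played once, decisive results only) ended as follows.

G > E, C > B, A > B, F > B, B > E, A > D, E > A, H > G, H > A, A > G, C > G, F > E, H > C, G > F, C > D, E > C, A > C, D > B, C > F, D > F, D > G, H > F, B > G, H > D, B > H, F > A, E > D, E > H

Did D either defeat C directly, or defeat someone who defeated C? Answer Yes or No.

No

D did not beat C directly.
D beat B, F, G, but each of them lost to C. No two-step path.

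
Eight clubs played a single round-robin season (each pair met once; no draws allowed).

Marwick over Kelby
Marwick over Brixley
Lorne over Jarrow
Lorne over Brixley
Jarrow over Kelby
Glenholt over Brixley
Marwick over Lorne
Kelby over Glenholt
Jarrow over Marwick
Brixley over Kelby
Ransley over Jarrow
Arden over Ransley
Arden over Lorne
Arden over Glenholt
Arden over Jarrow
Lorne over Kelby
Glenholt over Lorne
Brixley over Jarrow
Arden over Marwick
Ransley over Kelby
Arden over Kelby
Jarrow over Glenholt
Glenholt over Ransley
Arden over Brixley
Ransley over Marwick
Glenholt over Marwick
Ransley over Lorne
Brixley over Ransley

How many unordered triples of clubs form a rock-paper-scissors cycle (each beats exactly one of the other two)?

Win totals: Marwick 3, Ransley 4, Lorne 3, Arden 7, Glenholt 4, Jarrow 3, Kelby 1, Brixley 3.
A club with w wins dominates both others in C(w,2) triples; summing gives 3 + 6 + 3 + 21 + 6 + 3 + 0 + 3 = 45 transitive triples.
Total triples C(8,3) = 56, so cyclic triples = 56 − 45 = 11.

11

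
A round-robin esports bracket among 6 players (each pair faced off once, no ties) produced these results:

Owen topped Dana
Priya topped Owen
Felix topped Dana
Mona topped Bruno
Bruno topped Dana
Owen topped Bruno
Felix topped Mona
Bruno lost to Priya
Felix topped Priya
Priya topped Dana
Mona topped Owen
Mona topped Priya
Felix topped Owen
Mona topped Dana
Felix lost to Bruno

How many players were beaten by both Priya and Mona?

3

Priya beat: Dana, Owen, Bruno.
Mona beat: Dana, Owen, Bruno, Priya.
Both beat: Dana, Owen, Bruno — 3.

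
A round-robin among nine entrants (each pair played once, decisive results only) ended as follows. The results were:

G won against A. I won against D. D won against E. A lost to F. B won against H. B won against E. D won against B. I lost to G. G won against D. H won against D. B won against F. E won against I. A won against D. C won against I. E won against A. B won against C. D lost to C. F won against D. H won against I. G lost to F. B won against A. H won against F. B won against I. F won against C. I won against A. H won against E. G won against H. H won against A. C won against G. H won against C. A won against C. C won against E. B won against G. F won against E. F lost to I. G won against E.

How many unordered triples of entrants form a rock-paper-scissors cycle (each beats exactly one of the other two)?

Win totals: A 2, B 7, C 4, D 2, E 2, F 5, G 5, H 6, I 3.
An entrant with w wins dominates both others in C(w,2) triples; summing gives 1 + 21 + 6 + 1 + 1 + 10 + 10 + 15 + 3 = 68 transitive triples.
Total triples C(9,3) = 84, so cyclic triples = 84 − 68 = 16.

16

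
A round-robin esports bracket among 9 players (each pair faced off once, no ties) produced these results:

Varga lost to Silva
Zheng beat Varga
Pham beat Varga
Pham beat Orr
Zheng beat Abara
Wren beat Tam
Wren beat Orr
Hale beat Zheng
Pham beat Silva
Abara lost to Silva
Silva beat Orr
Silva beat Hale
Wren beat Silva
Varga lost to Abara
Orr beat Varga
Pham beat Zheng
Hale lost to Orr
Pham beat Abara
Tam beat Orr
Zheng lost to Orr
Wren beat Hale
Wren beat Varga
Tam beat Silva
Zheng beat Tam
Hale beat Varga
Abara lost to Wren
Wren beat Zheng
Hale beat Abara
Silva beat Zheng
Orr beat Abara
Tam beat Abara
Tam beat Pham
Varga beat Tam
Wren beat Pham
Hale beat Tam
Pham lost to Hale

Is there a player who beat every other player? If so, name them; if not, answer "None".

Wren

Wren has 8 wins out of 8 opponents — a perfect record.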